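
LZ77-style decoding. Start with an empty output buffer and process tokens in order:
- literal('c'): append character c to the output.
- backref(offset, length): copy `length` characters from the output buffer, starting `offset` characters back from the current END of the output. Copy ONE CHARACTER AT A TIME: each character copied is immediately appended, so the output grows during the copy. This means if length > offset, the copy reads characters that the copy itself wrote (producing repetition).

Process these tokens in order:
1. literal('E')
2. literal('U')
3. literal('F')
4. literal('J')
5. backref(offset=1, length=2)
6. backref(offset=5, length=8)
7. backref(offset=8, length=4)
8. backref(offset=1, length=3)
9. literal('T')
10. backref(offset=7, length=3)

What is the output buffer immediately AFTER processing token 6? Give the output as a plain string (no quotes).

Answer: EUFJJJUFJJJUFJ

Derivation:
Token 1: literal('E'). Output: "E"
Token 2: literal('U'). Output: "EU"
Token 3: literal('F'). Output: "EUF"
Token 4: literal('J'). Output: "EUFJ"
Token 5: backref(off=1, len=2) (overlapping!). Copied 'JJ' from pos 3. Output: "EUFJJJ"
Token 6: backref(off=5, len=8) (overlapping!). Copied 'UFJJJUFJ' from pos 1. Output: "EUFJJJUFJJJUFJ"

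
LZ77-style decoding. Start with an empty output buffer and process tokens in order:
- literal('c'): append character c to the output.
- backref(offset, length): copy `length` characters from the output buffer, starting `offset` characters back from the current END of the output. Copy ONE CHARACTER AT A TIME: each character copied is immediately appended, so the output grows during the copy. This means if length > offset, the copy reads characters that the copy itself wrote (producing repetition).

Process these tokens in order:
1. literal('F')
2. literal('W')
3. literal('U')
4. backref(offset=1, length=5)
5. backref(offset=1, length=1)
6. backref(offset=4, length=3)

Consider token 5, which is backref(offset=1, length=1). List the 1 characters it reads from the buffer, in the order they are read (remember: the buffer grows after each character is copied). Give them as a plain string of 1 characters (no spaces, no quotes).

Answer: U

Derivation:
Token 1: literal('F'). Output: "F"
Token 2: literal('W'). Output: "FW"
Token 3: literal('U'). Output: "FWU"
Token 4: backref(off=1, len=5) (overlapping!). Copied 'UUUUU' from pos 2. Output: "FWUUUUUU"
Token 5: backref(off=1, len=1). Buffer before: "FWUUUUUU" (len 8)
  byte 1: read out[7]='U', append. Buffer now: "FWUUUUUUU"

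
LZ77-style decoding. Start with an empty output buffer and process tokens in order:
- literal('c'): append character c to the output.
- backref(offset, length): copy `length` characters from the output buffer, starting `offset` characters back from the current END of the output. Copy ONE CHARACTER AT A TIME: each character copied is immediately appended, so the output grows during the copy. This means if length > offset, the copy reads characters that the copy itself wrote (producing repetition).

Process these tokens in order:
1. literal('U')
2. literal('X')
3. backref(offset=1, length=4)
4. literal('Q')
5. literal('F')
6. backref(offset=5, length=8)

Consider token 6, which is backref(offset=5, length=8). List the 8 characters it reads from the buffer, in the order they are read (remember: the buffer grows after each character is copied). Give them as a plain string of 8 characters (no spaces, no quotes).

Token 1: literal('U'). Output: "U"
Token 2: literal('X'). Output: "UX"
Token 3: backref(off=1, len=4) (overlapping!). Copied 'XXXX' from pos 1. Output: "UXXXXX"
Token 4: literal('Q'). Output: "UXXXXXQ"
Token 5: literal('F'). Output: "UXXXXXQF"
Token 6: backref(off=5, len=8). Buffer before: "UXXXXXQF" (len 8)
  byte 1: read out[3]='X', append. Buffer now: "UXXXXXQFX"
  byte 2: read out[4]='X', append. Buffer now: "UXXXXXQFXX"
  byte 3: read out[5]='X', append. Buffer now: "UXXXXXQFXXX"
  byte 4: read out[6]='Q', append. Buffer now: "UXXXXXQFXXXQ"
  byte 5: read out[7]='F', append. Buffer now: "UXXXXXQFXXXQF"
  byte 6: read out[8]='X', append. Buffer now: "UXXXXXQFXXXQFX"
  byte 7: read out[9]='X', append. Buffer now: "UXXXXXQFXXXQFXX"
  byte 8: read out[10]='X', append. Buffer now: "UXXXXXQFXXXQFXXX"

Answer: XXXQFXXX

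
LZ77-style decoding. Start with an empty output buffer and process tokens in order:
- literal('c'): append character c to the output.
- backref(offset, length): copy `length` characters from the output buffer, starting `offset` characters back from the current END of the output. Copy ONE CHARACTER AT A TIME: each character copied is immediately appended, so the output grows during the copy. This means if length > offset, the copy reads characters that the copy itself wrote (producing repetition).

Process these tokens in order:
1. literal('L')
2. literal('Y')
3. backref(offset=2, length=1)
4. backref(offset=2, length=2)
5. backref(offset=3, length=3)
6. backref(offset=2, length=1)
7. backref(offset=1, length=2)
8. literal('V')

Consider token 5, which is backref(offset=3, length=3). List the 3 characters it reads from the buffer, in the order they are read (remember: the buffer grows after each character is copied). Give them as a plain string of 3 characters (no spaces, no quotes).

Answer: LYL

Derivation:
Token 1: literal('L'). Output: "L"
Token 2: literal('Y'). Output: "LY"
Token 3: backref(off=2, len=1). Copied 'L' from pos 0. Output: "LYL"
Token 4: backref(off=2, len=2). Copied 'YL' from pos 1. Output: "LYLYL"
Token 5: backref(off=3, len=3). Buffer before: "LYLYL" (len 5)
  byte 1: read out[2]='L', append. Buffer now: "LYLYLL"
  byte 2: read out[3]='Y', append. Buffer now: "LYLYLLY"
  byte 3: read out[4]='L', append. Buffer now: "LYLYLLYL"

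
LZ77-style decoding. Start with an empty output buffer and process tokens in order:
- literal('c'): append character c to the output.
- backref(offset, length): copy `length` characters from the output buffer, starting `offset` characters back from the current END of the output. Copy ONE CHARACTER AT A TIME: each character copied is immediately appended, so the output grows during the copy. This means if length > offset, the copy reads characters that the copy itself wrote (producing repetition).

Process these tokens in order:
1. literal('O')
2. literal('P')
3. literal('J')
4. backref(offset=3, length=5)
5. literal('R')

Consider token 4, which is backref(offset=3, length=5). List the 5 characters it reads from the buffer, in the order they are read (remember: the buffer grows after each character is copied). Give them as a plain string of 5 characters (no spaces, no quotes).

Token 1: literal('O'). Output: "O"
Token 2: literal('P'). Output: "OP"
Token 3: literal('J'). Output: "OPJ"
Token 4: backref(off=3, len=5). Buffer before: "OPJ" (len 3)
  byte 1: read out[0]='O', append. Buffer now: "OPJO"
  byte 2: read out[1]='P', append. Buffer now: "OPJOP"
  byte 3: read out[2]='J', append. Buffer now: "OPJOPJ"
  byte 4: read out[3]='O', append. Buffer now: "OPJOPJO"
  byte 5: read out[4]='P', append. Buffer now: "OPJOPJOP"

Answer: OPJOP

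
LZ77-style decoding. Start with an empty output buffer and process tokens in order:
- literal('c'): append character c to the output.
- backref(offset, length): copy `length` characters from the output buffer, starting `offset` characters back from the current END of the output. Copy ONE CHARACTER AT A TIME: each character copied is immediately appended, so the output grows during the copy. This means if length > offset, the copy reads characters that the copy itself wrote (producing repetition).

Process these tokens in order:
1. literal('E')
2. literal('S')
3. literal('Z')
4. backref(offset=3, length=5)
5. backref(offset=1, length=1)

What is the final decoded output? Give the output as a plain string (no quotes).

Token 1: literal('E'). Output: "E"
Token 2: literal('S'). Output: "ES"
Token 3: literal('Z'). Output: "ESZ"
Token 4: backref(off=3, len=5) (overlapping!). Copied 'ESZES' from pos 0. Output: "ESZESZES"
Token 5: backref(off=1, len=1). Copied 'S' from pos 7. Output: "ESZESZESS"

Answer: ESZESZESS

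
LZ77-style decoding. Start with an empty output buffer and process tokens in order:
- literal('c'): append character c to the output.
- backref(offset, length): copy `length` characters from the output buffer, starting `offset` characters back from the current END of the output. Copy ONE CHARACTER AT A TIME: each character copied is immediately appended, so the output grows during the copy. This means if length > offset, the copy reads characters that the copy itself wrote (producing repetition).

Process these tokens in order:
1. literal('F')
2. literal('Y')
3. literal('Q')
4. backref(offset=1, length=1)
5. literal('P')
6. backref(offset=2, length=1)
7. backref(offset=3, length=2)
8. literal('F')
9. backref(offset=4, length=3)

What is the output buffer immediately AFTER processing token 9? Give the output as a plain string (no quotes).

Token 1: literal('F'). Output: "F"
Token 2: literal('Y'). Output: "FY"
Token 3: literal('Q'). Output: "FYQ"
Token 4: backref(off=1, len=1). Copied 'Q' from pos 2. Output: "FYQQ"
Token 5: literal('P'). Output: "FYQQP"
Token 6: backref(off=2, len=1). Copied 'Q' from pos 3. Output: "FYQQPQ"
Token 7: backref(off=3, len=2). Copied 'QP' from pos 3. Output: "FYQQPQQP"
Token 8: literal('F'). Output: "FYQQPQQPF"
Token 9: backref(off=4, len=3). Copied 'QQP' from pos 5. Output: "FYQQPQQPFQQP"

Answer: FYQQPQQPFQQP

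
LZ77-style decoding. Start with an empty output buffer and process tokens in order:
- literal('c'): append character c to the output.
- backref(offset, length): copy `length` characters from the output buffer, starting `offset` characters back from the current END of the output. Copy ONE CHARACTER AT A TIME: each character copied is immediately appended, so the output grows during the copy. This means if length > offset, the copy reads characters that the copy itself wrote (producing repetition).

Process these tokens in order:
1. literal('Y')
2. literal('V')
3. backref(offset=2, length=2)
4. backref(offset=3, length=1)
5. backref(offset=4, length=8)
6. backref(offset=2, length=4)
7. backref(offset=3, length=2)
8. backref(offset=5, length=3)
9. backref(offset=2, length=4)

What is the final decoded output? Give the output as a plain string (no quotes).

Token 1: literal('Y'). Output: "Y"
Token 2: literal('V'). Output: "YV"
Token 3: backref(off=2, len=2). Copied 'YV' from pos 0. Output: "YVYV"
Token 4: backref(off=3, len=1). Copied 'V' from pos 1. Output: "YVYVV"
Token 5: backref(off=4, len=8) (overlapping!). Copied 'VYVVVYVV' from pos 1. Output: "YVYVVVYVVVYVV"
Token 6: backref(off=2, len=4) (overlapping!). Copied 'VVVV' from pos 11. Output: "YVYVVVYVVVYVVVVVV"
Token 7: backref(off=3, len=2). Copied 'VV' from pos 14. Output: "YVYVVVYVVVYVVVVVVVV"
Token 8: backref(off=5, len=3). Copied 'VVV' from pos 14. Output: "YVYVVVYVVVYVVVVVVVVVVV"
Token 9: backref(off=2, len=4) (overlapping!). Copied 'VVVV' from pos 20. Output: "YVYVVVYVVVYVVVVVVVVVVVVVVV"

Answer: YVYVVVYVVVYVVVVVVVVVVVVVVV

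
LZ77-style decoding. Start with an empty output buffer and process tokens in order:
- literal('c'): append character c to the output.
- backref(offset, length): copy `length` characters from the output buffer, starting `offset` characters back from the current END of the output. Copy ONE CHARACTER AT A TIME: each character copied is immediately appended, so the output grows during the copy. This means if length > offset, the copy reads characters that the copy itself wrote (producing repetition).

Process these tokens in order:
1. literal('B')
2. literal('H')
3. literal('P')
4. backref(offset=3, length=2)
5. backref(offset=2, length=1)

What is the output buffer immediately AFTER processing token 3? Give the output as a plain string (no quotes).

Answer: BHP

Derivation:
Token 1: literal('B'). Output: "B"
Token 2: literal('H'). Output: "BH"
Token 3: literal('P'). Output: "BHP"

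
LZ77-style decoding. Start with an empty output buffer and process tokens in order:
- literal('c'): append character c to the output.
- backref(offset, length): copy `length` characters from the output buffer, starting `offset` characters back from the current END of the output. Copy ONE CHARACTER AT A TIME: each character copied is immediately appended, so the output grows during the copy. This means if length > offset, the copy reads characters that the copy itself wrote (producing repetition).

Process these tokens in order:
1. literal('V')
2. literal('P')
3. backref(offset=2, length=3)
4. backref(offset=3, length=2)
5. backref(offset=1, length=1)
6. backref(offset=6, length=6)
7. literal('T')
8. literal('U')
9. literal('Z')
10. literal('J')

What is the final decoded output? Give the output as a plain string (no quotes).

Answer: VPVPVVPPVPVVPPTUZJ

Derivation:
Token 1: literal('V'). Output: "V"
Token 2: literal('P'). Output: "VP"
Token 3: backref(off=2, len=3) (overlapping!). Copied 'VPV' from pos 0. Output: "VPVPV"
Token 4: backref(off=3, len=2). Copied 'VP' from pos 2. Output: "VPVPVVP"
Token 5: backref(off=1, len=1). Copied 'P' from pos 6. Output: "VPVPVVPP"
Token 6: backref(off=6, len=6). Copied 'VPVVPP' from pos 2. Output: "VPVPVVPPVPVVPP"
Token 7: literal('T'). Output: "VPVPVVPPVPVVPPT"
Token 8: literal('U'). Output: "VPVPVVPPVPVVPPTU"
Token 9: literal('Z'). Output: "VPVPVVPPVPVVPPTUZ"
Token 10: literal('J'). Output: "VPVPVVPPVPVVPPTUZJ"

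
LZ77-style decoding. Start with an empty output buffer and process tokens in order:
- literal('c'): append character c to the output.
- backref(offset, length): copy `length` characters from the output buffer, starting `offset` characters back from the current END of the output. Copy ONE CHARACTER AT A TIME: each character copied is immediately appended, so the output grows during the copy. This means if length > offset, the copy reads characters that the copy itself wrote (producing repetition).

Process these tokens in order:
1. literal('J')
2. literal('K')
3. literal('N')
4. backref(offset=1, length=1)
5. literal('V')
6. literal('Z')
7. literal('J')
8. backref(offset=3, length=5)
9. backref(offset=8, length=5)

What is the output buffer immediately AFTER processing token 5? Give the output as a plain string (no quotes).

Token 1: literal('J'). Output: "J"
Token 2: literal('K'). Output: "JK"
Token 3: literal('N'). Output: "JKN"
Token 4: backref(off=1, len=1). Copied 'N' from pos 2. Output: "JKNN"
Token 5: literal('V'). Output: "JKNNV"

Answer: JKNNV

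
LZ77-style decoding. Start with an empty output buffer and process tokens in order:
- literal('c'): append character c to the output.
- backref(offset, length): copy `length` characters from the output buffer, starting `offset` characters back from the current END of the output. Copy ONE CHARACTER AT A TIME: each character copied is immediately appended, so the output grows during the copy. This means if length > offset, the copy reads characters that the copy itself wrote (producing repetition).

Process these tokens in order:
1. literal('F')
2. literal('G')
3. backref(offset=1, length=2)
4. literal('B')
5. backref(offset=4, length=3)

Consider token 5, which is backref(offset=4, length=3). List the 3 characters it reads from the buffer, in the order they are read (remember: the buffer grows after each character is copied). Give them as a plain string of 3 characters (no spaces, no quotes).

Answer: GGG

Derivation:
Token 1: literal('F'). Output: "F"
Token 2: literal('G'). Output: "FG"
Token 3: backref(off=1, len=2) (overlapping!). Copied 'GG' from pos 1. Output: "FGGG"
Token 4: literal('B'). Output: "FGGGB"
Token 5: backref(off=4, len=3). Buffer before: "FGGGB" (len 5)
  byte 1: read out[1]='G', append. Buffer now: "FGGGBG"
  byte 2: read out[2]='G', append. Buffer now: "FGGGBGG"
  byte 3: read out[3]='G', append. Buffer now: "FGGGBGGG"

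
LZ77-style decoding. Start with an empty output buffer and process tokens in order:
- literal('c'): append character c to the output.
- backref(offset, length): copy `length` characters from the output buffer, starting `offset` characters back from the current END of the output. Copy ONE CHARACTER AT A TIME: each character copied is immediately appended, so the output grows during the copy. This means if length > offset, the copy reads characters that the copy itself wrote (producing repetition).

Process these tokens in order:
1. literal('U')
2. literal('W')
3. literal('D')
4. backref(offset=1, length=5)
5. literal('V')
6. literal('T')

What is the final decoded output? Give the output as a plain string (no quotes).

Answer: UWDDDDDDVT

Derivation:
Token 1: literal('U'). Output: "U"
Token 2: literal('W'). Output: "UW"
Token 3: literal('D'). Output: "UWD"
Token 4: backref(off=1, len=5) (overlapping!). Copied 'DDDDD' from pos 2. Output: "UWDDDDDD"
Token 5: literal('V'). Output: "UWDDDDDDV"
Token 6: literal('T'). Output: "UWDDDDDDVT"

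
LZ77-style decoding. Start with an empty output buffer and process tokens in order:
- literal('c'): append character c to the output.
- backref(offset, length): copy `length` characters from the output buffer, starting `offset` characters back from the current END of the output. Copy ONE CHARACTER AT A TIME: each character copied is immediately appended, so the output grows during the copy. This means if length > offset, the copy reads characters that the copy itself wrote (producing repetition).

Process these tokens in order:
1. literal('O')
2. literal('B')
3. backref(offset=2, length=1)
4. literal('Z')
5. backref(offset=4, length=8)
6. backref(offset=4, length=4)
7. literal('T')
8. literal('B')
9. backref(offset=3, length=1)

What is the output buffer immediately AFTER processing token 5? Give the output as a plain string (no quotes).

Answer: OBOZOBOZOBOZ

Derivation:
Token 1: literal('O'). Output: "O"
Token 2: literal('B'). Output: "OB"
Token 3: backref(off=2, len=1). Copied 'O' from pos 0. Output: "OBO"
Token 4: literal('Z'). Output: "OBOZ"
Token 5: backref(off=4, len=8) (overlapping!). Copied 'OBOZOBOZ' from pos 0. Output: "OBOZOBOZOBOZ"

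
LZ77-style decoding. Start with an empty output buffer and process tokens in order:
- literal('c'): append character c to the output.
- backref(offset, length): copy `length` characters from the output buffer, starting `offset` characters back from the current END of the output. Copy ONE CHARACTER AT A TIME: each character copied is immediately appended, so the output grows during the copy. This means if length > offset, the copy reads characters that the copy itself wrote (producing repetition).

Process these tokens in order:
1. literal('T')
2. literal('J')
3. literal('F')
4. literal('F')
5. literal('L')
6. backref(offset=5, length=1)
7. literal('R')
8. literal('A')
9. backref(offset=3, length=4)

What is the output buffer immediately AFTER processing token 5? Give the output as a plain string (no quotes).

Token 1: literal('T'). Output: "T"
Token 2: literal('J'). Output: "TJ"
Token 3: literal('F'). Output: "TJF"
Token 4: literal('F'). Output: "TJFF"
Token 5: literal('L'). Output: "TJFFL"

Answer: TJFFL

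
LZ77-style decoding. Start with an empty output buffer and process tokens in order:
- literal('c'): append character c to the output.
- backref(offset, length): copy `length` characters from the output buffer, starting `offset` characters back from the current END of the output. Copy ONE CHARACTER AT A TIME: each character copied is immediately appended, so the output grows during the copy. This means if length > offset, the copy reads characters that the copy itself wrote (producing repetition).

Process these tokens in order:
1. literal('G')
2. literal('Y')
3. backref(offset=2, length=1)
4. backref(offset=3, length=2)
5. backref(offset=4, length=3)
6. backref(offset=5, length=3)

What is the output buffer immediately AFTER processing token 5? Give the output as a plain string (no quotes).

Token 1: literal('G'). Output: "G"
Token 2: literal('Y'). Output: "GY"
Token 3: backref(off=2, len=1). Copied 'G' from pos 0. Output: "GYG"
Token 4: backref(off=3, len=2). Copied 'GY' from pos 0. Output: "GYGGY"
Token 5: backref(off=4, len=3). Copied 'YGG' from pos 1. Output: "GYGGYYGG"

Answer: GYGGYYGG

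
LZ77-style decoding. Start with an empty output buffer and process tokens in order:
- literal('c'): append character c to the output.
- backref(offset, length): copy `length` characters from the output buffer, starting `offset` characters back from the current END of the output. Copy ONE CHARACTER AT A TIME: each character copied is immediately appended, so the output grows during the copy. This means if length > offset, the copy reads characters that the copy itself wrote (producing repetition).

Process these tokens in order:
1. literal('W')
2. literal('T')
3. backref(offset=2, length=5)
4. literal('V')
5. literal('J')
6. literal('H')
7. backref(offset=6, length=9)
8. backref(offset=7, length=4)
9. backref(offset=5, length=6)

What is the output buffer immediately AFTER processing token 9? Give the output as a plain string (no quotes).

Answer: WTWTWTWVJHWTWVJHWTWWVJHWWVJHW

Derivation:
Token 1: literal('W'). Output: "W"
Token 2: literal('T'). Output: "WT"
Token 3: backref(off=2, len=5) (overlapping!). Copied 'WTWTW' from pos 0. Output: "WTWTWTW"
Token 4: literal('V'). Output: "WTWTWTWV"
Token 5: literal('J'). Output: "WTWTWTWVJ"
Token 6: literal('H'). Output: "WTWTWTWVJH"
Token 7: backref(off=6, len=9) (overlapping!). Copied 'WTWVJHWTW' from pos 4. Output: "WTWTWTWVJHWTWVJHWTW"
Token 8: backref(off=7, len=4). Copied 'WVJH' from pos 12. Output: "WTWTWTWVJHWTWVJHWTWWVJH"
Token 9: backref(off=5, len=6) (overlapping!). Copied 'WWVJHW' from pos 18. Output: "WTWTWTWVJHWTWVJHWTWWVJHWWVJHW"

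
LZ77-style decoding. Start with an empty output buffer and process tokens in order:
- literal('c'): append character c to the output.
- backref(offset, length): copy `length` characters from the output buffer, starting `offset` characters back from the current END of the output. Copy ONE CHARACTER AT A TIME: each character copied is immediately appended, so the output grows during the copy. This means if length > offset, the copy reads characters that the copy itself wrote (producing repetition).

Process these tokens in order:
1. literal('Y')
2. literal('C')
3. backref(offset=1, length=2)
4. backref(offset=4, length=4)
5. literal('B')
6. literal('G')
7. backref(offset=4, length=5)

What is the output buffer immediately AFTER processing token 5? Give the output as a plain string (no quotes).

Token 1: literal('Y'). Output: "Y"
Token 2: literal('C'). Output: "YC"
Token 3: backref(off=1, len=2) (overlapping!). Copied 'CC' from pos 1. Output: "YCCC"
Token 4: backref(off=4, len=4). Copied 'YCCC' from pos 0. Output: "YCCCYCCC"
Token 5: literal('B'). Output: "YCCCYCCCB"

Answer: YCCCYCCCB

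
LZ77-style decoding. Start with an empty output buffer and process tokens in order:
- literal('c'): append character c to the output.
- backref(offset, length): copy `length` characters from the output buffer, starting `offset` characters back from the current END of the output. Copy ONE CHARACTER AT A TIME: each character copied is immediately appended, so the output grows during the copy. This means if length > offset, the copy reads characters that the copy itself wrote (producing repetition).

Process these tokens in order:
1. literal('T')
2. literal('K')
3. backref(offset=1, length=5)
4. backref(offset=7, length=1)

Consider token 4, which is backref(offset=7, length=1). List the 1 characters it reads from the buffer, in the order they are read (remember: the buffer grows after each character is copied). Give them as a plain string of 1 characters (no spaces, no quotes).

Answer: T

Derivation:
Token 1: literal('T'). Output: "T"
Token 2: literal('K'). Output: "TK"
Token 3: backref(off=1, len=5) (overlapping!). Copied 'KKKKK' from pos 1. Output: "TKKKKKK"
Token 4: backref(off=7, len=1). Buffer before: "TKKKKKK" (len 7)
  byte 1: read out[0]='T', append. Buffer now: "TKKKKKKT"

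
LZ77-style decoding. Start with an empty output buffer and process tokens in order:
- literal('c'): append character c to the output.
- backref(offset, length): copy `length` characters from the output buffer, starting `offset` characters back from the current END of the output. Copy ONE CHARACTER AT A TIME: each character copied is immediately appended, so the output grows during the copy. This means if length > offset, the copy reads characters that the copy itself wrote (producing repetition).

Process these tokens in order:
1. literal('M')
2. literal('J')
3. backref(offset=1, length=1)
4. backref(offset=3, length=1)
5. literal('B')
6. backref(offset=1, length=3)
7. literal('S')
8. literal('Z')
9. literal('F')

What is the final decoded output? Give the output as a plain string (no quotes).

Token 1: literal('M'). Output: "M"
Token 2: literal('J'). Output: "MJ"
Token 3: backref(off=1, len=1). Copied 'J' from pos 1. Output: "MJJ"
Token 4: backref(off=3, len=1). Copied 'M' from pos 0. Output: "MJJM"
Token 5: literal('B'). Output: "MJJMB"
Token 6: backref(off=1, len=3) (overlapping!). Copied 'BBB' from pos 4. Output: "MJJMBBBB"
Token 7: literal('S'). Output: "MJJMBBBBS"
Token 8: literal('Z'). Output: "MJJMBBBBSZ"
Token 9: literal('F'). Output: "MJJMBBBBSZF"

Answer: MJJMBBBBSZF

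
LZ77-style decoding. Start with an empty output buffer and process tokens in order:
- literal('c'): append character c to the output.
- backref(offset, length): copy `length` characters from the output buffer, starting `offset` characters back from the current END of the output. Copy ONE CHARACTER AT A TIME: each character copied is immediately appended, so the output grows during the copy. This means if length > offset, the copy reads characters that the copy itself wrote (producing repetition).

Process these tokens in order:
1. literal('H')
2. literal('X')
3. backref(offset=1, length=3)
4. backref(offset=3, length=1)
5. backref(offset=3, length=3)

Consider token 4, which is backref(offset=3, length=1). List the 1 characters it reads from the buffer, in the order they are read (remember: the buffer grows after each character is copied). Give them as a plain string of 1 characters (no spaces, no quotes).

Token 1: literal('H'). Output: "H"
Token 2: literal('X'). Output: "HX"
Token 3: backref(off=1, len=3) (overlapping!). Copied 'XXX' from pos 1. Output: "HXXXX"
Token 4: backref(off=3, len=1). Buffer before: "HXXXX" (len 5)
  byte 1: read out[2]='X', append. Buffer now: "HXXXXX"

Answer: X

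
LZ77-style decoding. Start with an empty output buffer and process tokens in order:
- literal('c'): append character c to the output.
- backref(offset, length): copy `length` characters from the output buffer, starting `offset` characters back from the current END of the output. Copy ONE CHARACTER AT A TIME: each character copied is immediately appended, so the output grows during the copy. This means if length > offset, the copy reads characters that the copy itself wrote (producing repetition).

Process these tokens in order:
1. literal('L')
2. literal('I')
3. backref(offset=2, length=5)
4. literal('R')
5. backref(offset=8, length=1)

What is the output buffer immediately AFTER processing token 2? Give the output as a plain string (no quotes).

Token 1: literal('L'). Output: "L"
Token 2: literal('I'). Output: "LI"

Answer: LI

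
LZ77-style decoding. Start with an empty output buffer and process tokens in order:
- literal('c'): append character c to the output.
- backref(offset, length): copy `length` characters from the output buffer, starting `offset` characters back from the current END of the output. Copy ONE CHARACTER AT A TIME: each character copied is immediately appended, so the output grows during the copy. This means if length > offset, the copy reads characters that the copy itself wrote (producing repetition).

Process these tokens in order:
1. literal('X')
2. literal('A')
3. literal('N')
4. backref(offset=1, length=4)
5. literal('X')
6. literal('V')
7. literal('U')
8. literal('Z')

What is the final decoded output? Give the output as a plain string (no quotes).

Answer: XANNNNNXVUZ

Derivation:
Token 1: literal('X'). Output: "X"
Token 2: literal('A'). Output: "XA"
Token 3: literal('N'). Output: "XAN"
Token 4: backref(off=1, len=4) (overlapping!). Copied 'NNNN' from pos 2. Output: "XANNNNN"
Token 5: literal('X'). Output: "XANNNNNX"
Token 6: literal('V'). Output: "XANNNNNXV"
Token 7: literal('U'). Output: "XANNNNNXVU"
Token 8: literal('Z'). Output: "XANNNNNXVUZ"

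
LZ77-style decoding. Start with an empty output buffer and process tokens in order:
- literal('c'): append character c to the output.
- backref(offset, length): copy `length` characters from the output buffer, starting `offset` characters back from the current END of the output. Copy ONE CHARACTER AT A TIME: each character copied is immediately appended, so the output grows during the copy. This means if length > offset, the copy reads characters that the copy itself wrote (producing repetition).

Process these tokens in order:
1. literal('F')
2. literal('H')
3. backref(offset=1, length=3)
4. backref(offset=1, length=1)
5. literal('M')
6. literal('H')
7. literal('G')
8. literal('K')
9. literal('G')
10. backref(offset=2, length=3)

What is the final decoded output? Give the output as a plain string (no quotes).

Answer: FHHHHHMHGKGKGK

Derivation:
Token 1: literal('F'). Output: "F"
Token 2: literal('H'). Output: "FH"
Token 3: backref(off=1, len=3) (overlapping!). Copied 'HHH' from pos 1. Output: "FHHHH"
Token 4: backref(off=1, len=1). Copied 'H' from pos 4. Output: "FHHHHH"
Token 5: literal('M'). Output: "FHHHHHM"
Token 6: literal('H'). Output: "FHHHHHMH"
Token 7: literal('G'). Output: "FHHHHHMHG"
Token 8: literal('K'). Output: "FHHHHHMHGK"
Token 9: literal('G'). Output: "FHHHHHMHGKG"
Token 10: backref(off=2, len=3) (overlapping!). Copied 'KGK' from pos 9. Output: "FHHHHHMHGKGKGK"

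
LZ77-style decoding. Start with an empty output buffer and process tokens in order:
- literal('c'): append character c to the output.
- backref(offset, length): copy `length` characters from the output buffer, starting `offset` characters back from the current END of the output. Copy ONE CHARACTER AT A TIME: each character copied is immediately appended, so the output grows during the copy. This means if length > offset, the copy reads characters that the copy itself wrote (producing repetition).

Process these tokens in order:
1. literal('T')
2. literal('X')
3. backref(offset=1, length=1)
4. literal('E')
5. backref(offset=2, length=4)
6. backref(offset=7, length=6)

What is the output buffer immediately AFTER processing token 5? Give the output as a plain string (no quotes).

Answer: TXXEXEXE

Derivation:
Token 1: literal('T'). Output: "T"
Token 2: literal('X'). Output: "TX"
Token 3: backref(off=1, len=1). Copied 'X' from pos 1. Output: "TXX"
Token 4: literal('E'). Output: "TXXE"
Token 5: backref(off=2, len=4) (overlapping!). Copied 'XEXE' from pos 2. Output: "TXXEXEXE"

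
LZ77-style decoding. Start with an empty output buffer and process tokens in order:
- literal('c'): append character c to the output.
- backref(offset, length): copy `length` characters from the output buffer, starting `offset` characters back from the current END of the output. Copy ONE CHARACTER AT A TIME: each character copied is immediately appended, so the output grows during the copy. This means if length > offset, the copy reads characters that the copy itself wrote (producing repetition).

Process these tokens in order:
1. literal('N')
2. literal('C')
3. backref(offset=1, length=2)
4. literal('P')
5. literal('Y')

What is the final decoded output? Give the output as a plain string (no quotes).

Token 1: literal('N'). Output: "N"
Token 2: literal('C'). Output: "NC"
Token 3: backref(off=1, len=2) (overlapping!). Copied 'CC' from pos 1. Output: "NCCC"
Token 4: literal('P'). Output: "NCCCP"
Token 5: literal('Y'). Output: "NCCCPY"

Answer: NCCCPY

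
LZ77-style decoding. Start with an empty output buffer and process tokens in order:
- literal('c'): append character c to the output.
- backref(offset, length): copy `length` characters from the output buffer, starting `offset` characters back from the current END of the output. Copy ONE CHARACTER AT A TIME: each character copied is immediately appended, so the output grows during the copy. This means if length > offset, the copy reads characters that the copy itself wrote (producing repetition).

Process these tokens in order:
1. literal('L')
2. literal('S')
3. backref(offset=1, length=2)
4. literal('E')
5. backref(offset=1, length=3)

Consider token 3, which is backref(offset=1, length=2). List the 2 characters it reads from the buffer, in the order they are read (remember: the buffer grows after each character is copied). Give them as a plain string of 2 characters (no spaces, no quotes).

Token 1: literal('L'). Output: "L"
Token 2: literal('S'). Output: "LS"
Token 3: backref(off=1, len=2). Buffer before: "LS" (len 2)
  byte 1: read out[1]='S', append. Buffer now: "LSS"
  byte 2: read out[2]='S', append. Buffer now: "LSSS"

Answer: SS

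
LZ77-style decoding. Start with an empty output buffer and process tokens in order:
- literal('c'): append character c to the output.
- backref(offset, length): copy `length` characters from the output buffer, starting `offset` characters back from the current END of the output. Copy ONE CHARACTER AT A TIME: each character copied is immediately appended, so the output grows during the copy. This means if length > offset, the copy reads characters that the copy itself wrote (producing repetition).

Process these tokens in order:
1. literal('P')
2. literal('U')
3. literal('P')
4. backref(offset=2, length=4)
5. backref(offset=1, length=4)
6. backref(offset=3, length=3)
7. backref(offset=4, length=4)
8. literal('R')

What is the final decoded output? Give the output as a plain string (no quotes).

Answer: PUPUPUPPPPPPPPPPPPR

Derivation:
Token 1: literal('P'). Output: "P"
Token 2: literal('U'). Output: "PU"
Token 3: literal('P'). Output: "PUP"
Token 4: backref(off=2, len=4) (overlapping!). Copied 'UPUP' from pos 1. Output: "PUPUPUP"
Token 5: backref(off=1, len=4) (overlapping!). Copied 'PPPP' from pos 6. Output: "PUPUPUPPPPP"
Token 6: backref(off=3, len=3). Copied 'PPP' from pos 8. Output: "PUPUPUPPPPPPPP"
Token 7: backref(off=4, len=4). Copied 'PPPP' from pos 10. Output: "PUPUPUPPPPPPPPPPPP"
Token 8: literal('R'). Output: "PUPUPUPPPPPPPPPPPPR"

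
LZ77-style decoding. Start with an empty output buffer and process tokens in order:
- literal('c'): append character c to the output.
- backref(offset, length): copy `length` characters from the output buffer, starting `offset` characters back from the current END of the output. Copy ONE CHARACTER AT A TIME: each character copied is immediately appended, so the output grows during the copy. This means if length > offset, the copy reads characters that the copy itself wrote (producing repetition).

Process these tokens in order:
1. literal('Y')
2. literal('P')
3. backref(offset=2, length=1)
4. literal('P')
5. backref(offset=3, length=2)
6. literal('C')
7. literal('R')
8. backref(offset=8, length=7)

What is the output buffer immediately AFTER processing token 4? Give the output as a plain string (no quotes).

Answer: YPYP

Derivation:
Token 1: literal('Y'). Output: "Y"
Token 2: literal('P'). Output: "YP"
Token 3: backref(off=2, len=1). Copied 'Y' from pos 0. Output: "YPY"
Token 4: literal('P'). Output: "YPYP"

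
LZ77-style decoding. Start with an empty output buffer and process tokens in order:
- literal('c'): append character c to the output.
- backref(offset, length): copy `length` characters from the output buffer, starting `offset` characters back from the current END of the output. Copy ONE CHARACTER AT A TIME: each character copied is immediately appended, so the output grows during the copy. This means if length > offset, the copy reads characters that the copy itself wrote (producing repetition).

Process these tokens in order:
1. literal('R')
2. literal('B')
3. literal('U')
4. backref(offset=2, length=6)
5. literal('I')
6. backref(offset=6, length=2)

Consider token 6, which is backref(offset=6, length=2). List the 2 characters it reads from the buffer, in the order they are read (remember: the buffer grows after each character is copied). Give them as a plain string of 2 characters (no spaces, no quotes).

Answer: UB

Derivation:
Token 1: literal('R'). Output: "R"
Token 2: literal('B'). Output: "RB"
Token 3: literal('U'). Output: "RBU"
Token 4: backref(off=2, len=6) (overlapping!). Copied 'BUBUBU' from pos 1. Output: "RBUBUBUBU"
Token 5: literal('I'). Output: "RBUBUBUBUI"
Token 6: backref(off=6, len=2). Buffer before: "RBUBUBUBUI" (len 10)
  byte 1: read out[4]='U', append. Buffer now: "RBUBUBUBUIU"
  byte 2: read out[5]='B', append. Buffer now: "RBUBUBUBUIUB"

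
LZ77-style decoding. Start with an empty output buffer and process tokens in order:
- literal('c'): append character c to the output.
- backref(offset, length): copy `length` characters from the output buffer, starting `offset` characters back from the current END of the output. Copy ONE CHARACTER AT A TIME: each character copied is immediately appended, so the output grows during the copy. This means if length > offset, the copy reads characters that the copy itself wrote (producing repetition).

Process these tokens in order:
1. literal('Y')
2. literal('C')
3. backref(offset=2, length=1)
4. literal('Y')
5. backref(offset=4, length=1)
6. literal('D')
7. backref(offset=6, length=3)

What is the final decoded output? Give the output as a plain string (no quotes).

Answer: YCYYYDYCY

Derivation:
Token 1: literal('Y'). Output: "Y"
Token 2: literal('C'). Output: "YC"
Token 3: backref(off=2, len=1). Copied 'Y' from pos 0. Output: "YCY"
Token 4: literal('Y'). Output: "YCYY"
Token 5: backref(off=4, len=1). Copied 'Y' from pos 0. Output: "YCYYY"
Token 6: literal('D'). Output: "YCYYYD"
Token 7: backref(off=6, len=3). Copied 'YCY' from pos 0. Output: "YCYYYDYCY"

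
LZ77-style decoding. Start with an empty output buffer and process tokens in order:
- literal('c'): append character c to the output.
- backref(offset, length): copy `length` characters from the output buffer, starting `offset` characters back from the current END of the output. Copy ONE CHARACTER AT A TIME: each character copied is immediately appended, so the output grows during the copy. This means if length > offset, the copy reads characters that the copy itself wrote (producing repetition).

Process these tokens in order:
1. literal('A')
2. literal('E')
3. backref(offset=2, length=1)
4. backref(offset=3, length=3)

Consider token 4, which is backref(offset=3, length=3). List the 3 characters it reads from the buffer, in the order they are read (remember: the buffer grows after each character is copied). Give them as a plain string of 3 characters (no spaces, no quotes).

Token 1: literal('A'). Output: "A"
Token 2: literal('E'). Output: "AE"
Token 3: backref(off=2, len=1). Copied 'A' from pos 0. Output: "AEA"
Token 4: backref(off=3, len=3). Buffer before: "AEA" (len 3)
  byte 1: read out[0]='A', append. Buffer now: "AEAA"
  byte 2: read out[1]='E', append. Buffer now: "AEAAE"
  byte 3: read out[2]='A', append. Buffer now: "AEAAEA"

Answer: AEA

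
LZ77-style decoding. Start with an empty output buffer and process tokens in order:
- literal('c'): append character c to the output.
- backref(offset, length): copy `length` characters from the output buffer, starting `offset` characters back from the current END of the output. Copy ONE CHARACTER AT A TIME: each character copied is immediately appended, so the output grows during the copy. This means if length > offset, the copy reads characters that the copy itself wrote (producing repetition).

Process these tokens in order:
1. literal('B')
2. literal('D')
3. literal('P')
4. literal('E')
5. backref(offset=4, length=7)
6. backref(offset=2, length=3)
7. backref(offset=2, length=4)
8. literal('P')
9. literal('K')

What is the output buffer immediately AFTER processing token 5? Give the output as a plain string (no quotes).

Answer: BDPEBDPEBDP

Derivation:
Token 1: literal('B'). Output: "B"
Token 2: literal('D'). Output: "BD"
Token 3: literal('P'). Output: "BDP"
Token 4: literal('E'). Output: "BDPE"
Token 5: backref(off=4, len=7) (overlapping!). Copied 'BDPEBDP' from pos 0. Output: "BDPEBDPEBDP"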